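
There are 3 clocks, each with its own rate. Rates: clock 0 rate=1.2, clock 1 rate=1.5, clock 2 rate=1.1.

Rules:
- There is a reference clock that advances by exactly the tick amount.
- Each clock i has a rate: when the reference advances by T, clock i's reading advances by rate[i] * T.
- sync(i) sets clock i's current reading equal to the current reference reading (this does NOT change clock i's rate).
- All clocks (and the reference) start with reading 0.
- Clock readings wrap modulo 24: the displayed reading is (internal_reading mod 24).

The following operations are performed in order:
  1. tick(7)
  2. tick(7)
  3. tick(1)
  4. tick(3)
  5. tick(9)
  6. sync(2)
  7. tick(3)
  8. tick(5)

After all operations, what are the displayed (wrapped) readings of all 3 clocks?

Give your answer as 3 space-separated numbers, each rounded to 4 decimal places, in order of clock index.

Answer: 18.0000 4.5000 11.8000

Derivation:
After op 1 tick(7): ref=7.0000 raw=[8.4000 10.5000 7.7000]
After op 2 tick(7): ref=14.0000 raw=[16.8000 21.0000 15.4000]
After op 3 tick(1): ref=15.0000 raw=[18.0000 22.5000 16.5000]
After op 4 tick(3): ref=18.0000 raw=[21.6000 27.0000 19.8000]
After op 5 tick(9): ref=27.0000 raw=[32.4000 40.5000 29.7000]
After op 6 sync(2): ref=27.0000 raw=[32.4000 40.5000 27.0000]
After op 7 tick(3): ref=30.0000 raw=[36.0000 45.0000 30.3000]
After op 8 tick(5): ref=35.0000 raw=[42.0000 52.5000 35.8000]
Wrap final raw readings (mod 24): 42.0000 mod 24 = 18.0000; 52.5000 mod 24 = 4.5000; 35.8000 mod 24 = 11.8000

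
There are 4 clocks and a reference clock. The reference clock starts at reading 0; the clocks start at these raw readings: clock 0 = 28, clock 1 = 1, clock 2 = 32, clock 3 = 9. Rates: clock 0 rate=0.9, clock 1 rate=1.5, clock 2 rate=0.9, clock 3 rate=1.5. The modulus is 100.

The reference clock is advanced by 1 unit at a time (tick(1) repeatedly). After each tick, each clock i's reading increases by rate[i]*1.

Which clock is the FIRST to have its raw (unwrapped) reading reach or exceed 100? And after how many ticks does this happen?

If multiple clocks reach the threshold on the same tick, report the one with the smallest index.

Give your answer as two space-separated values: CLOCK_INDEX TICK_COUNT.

clock 0: start=28, rate=0.9, needs 100-28 = 72; ticks = ceil(72/0.9) = ceil(80.0000) = 80; reading at tick 80 = 28 + 0.9*80 = 100.0000
clock 1: start=1, rate=1.5, needs 100-1 = 99; ticks = ceil(99/1.5) = ceil(66.0000) = 66; reading at tick 66 = 1 + 1.5*66 = 100.0000
clock 2: start=32, rate=0.9, needs 100-32 = 68; ticks = ceil(68/0.9) = ceil(75.5556) = 76; reading at tick 76 = 32 + 0.9*76 = 100.4000
clock 3: start=9, rate=1.5, needs 100-9 = 91; ticks = ceil(91/1.5) = ceil(60.6667) = 61; reading at tick 61 = 9 + 1.5*61 = 100.5000
Minimum tick count = 61; winners = [3]; smallest index = 3

Answer: 3 61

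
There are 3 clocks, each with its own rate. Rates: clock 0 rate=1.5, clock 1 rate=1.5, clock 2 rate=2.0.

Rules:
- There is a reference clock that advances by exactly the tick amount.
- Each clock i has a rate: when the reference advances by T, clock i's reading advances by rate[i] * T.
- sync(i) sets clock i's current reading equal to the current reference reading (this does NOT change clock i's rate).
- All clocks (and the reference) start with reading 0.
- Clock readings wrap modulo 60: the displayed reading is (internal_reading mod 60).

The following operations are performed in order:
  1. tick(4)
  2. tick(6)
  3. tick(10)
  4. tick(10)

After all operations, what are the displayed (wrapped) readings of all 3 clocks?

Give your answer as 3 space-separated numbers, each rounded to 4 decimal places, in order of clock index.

Answer: 45.0000 45.0000 0.0000

Derivation:
After op 1 tick(4): ref=4.0000 raw=[6.0000 6.0000 8.0000]
After op 2 tick(6): ref=10.0000 raw=[15.0000 15.0000 20.0000]
After op 3 tick(10): ref=20.0000 raw=[30.0000 30.0000 40.0000]
After op 4 tick(10): ref=30.0000 raw=[45.0000 45.0000 60.0000]
Wrap final raw readings (mod 60): 45.0000 mod 60 = 45.0000; 45.0000 mod 60 = 45.0000; 60.0000 mod 60 = 0.0000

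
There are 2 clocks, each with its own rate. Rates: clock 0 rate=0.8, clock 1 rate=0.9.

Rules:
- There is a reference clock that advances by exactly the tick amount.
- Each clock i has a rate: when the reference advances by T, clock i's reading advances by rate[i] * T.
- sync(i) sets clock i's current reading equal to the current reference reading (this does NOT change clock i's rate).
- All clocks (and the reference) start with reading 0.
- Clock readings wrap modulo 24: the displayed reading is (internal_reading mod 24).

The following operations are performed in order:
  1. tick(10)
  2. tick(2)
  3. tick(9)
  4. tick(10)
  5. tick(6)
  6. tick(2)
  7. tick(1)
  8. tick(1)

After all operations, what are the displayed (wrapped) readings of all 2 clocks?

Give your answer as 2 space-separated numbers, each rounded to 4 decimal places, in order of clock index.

After op 1 tick(10): ref=10.0000 raw=[8.0000 9.0000]
After op 2 tick(2): ref=12.0000 raw=[9.6000 10.8000]
After op 3 tick(9): ref=21.0000 raw=[16.8000 18.9000]
After op 4 tick(10): ref=31.0000 raw=[24.8000 27.9000]
After op 5 tick(6): ref=37.0000 raw=[29.6000 33.3000]
After op 6 tick(2): ref=39.0000 raw=[31.2000 35.1000]
After op 7 tick(1): ref=40.0000 raw=[32.0000 36.0000]
After op 8 tick(1): ref=41.0000 raw=[32.8000 36.9000]
Wrap final raw readings (mod 24): 32.8000 mod 24 = 8.8000; 36.9000 mod 24 = 12.9000

Answer: 8.8000 12.9000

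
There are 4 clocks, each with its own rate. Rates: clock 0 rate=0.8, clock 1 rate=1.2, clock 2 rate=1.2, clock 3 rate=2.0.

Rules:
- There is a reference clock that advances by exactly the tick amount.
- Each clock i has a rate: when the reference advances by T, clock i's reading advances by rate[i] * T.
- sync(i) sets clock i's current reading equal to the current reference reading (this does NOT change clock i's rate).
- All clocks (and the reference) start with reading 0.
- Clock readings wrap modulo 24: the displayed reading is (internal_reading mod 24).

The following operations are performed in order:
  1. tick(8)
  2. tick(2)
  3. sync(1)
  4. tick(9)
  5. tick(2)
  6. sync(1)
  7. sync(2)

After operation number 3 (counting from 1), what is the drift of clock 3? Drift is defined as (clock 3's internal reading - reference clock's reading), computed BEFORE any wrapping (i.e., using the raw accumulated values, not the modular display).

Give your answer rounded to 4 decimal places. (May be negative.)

Answer: 10.0000

Derivation:
After op 1 tick(8): ref=8.0000 raw=[6.4000 9.6000 9.6000 16.0000]
After op 2 tick(2): ref=10.0000 raw=[8.0000 12.0000 12.0000 20.0000]
After op 3 sync(1): ref=10.0000 raw=[8.0000 10.0000 12.0000 20.0000]
Drift of clock 3 after op 3: 20.0000 - 10.0000 = 10.0000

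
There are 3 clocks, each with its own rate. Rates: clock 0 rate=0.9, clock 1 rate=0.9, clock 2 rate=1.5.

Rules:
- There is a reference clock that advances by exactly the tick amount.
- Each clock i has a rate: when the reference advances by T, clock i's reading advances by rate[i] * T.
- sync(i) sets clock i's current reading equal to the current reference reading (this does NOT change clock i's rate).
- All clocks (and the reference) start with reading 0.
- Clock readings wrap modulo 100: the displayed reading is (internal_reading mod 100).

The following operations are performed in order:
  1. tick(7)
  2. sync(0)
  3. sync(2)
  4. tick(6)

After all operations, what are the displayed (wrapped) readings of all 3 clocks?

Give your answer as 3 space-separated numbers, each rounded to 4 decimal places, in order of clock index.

Answer: 12.4000 11.7000 16.0000

Derivation:
After op 1 tick(7): ref=7.0000 raw=[6.3000 6.3000 10.5000]
After op 2 sync(0): ref=7.0000 raw=[7.0000 6.3000 10.5000]
After op 3 sync(2): ref=7.0000 raw=[7.0000 6.3000 7.0000]
After op 4 tick(6): ref=13.0000 raw=[12.4000 11.7000 16.0000]
Wrap final raw readings (mod 100): 12.4000 mod 100 = 12.4000; 11.7000 mod 100 = 11.7000; 16.0000 mod 100 = 16.0000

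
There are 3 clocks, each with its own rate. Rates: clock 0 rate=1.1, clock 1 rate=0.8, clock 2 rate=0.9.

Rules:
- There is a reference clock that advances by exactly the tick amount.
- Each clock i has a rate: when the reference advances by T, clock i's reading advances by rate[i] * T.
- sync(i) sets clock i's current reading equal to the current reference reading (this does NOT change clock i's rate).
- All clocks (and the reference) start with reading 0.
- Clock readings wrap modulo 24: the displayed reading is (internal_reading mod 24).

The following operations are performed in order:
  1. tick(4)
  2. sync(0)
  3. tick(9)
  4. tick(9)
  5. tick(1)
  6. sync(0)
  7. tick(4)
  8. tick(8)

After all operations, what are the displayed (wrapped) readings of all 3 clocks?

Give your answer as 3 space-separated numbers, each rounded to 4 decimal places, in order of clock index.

After op 1 tick(4): ref=4.0000 raw=[4.4000 3.2000 3.6000]
After op 2 sync(0): ref=4.0000 raw=[4.0000 3.2000 3.6000]
After op 3 tick(9): ref=13.0000 raw=[13.9000 10.4000 11.7000]
After op 4 tick(9): ref=22.0000 raw=[23.8000 17.6000 19.8000]
After op 5 tick(1): ref=23.0000 raw=[24.9000 18.4000 20.7000]
After op 6 sync(0): ref=23.0000 raw=[23.0000 18.4000 20.7000]
After op 7 tick(4): ref=27.0000 raw=[27.4000 21.6000 24.3000]
After op 8 tick(8): ref=35.0000 raw=[36.2000 28.0000 31.5000]
Wrap final raw readings (mod 24): 36.2000 mod 24 = 12.2000; 28.0000 mod 24 = 4.0000; 31.5000 mod 24 = 7.5000

Answer: 12.2000 4.0000 7.5000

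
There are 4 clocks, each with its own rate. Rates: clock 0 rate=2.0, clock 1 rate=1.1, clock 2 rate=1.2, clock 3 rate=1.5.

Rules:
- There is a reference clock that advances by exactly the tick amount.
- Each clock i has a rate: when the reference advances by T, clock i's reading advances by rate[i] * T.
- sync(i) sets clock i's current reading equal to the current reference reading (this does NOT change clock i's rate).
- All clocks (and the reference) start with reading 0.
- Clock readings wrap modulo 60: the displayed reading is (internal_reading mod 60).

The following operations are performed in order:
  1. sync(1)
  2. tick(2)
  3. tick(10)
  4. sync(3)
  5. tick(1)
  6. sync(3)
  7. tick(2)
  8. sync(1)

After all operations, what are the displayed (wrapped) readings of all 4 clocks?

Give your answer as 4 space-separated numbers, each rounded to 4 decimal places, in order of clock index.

Answer: 30.0000 15.0000 18.0000 16.0000

Derivation:
After op 1 sync(1): ref=0.0000 raw=[0.0000 0.0000 0.0000 0.0000]
After op 2 tick(2): ref=2.0000 raw=[4.0000 2.2000 2.4000 3.0000]
After op 3 tick(10): ref=12.0000 raw=[24.0000 13.2000 14.4000 18.0000]
After op 4 sync(3): ref=12.0000 raw=[24.0000 13.2000 14.4000 12.0000]
After op 5 tick(1): ref=13.0000 raw=[26.0000 14.3000 15.6000 13.5000]
After op 6 sync(3): ref=13.0000 raw=[26.0000 14.3000 15.6000 13.0000]
After op 7 tick(2): ref=15.0000 raw=[30.0000 16.5000 18.0000 16.0000]
After op 8 sync(1): ref=15.0000 raw=[30.0000 15.0000 18.0000 16.0000]
Wrap final raw readings (mod 60): 30.0000 mod 60 = 30.0000; 15.0000 mod 60 = 15.0000; 18.0000 mod 60 = 18.0000; 16.0000 mod 60 = 16.0000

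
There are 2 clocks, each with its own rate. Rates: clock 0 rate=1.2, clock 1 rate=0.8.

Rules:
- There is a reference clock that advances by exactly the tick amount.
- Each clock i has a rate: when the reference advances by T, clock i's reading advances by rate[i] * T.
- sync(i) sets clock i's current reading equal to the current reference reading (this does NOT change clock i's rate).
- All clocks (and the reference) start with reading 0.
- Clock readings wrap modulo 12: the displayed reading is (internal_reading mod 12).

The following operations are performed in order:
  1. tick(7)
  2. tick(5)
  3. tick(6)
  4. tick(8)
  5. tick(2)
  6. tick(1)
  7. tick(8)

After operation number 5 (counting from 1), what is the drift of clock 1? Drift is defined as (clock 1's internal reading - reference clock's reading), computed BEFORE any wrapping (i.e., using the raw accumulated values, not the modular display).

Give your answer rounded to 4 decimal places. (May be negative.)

After op 1 tick(7): ref=7.0000 raw=[8.4000 5.6000]
After op 2 tick(5): ref=12.0000 raw=[14.4000 9.6000]
After op 3 tick(6): ref=18.0000 raw=[21.6000 14.4000]
After op 4 tick(8): ref=26.0000 raw=[31.2000 20.8000]
After op 5 tick(2): ref=28.0000 raw=[33.6000 22.4000]
Drift of clock 1 after op 5: 22.4000 - 28.0000 = -5.6000

Answer: -5.6000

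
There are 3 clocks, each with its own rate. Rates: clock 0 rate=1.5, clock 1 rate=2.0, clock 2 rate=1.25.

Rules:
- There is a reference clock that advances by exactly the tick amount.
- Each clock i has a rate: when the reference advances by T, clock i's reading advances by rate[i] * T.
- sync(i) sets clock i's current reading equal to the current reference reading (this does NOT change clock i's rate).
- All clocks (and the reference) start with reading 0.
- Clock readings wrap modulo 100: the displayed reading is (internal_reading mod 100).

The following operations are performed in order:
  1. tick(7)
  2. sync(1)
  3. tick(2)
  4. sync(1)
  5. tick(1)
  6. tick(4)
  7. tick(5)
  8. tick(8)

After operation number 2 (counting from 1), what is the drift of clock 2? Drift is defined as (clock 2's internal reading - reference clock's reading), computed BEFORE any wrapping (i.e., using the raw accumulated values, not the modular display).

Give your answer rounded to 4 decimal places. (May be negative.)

Answer: 1.7500

Derivation:
After op 1 tick(7): ref=7.0000 raw=[10.5000 14.0000 8.7500]
After op 2 sync(1): ref=7.0000 raw=[10.5000 7.0000 8.7500]
Drift of clock 2 after op 2: 8.7500 - 7.0000 = 1.7500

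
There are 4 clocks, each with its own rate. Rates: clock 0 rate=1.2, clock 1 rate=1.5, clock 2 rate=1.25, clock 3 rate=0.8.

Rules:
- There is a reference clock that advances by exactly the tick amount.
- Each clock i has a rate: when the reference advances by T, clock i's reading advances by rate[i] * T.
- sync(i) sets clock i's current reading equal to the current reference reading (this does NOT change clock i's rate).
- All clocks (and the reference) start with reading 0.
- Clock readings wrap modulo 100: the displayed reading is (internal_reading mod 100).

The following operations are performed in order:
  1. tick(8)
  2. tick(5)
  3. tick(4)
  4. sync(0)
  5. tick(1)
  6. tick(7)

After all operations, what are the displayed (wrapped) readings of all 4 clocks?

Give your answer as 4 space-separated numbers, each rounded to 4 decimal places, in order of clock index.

After op 1 tick(8): ref=8.0000 raw=[9.6000 12.0000 10.0000 6.4000]
After op 2 tick(5): ref=13.0000 raw=[15.6000 19.5000 16.2500 10.4000]
After op 3 tick(4): ref=17.0000 raw=[20.4000 25.5000 21.2500 13.6000]
After op 4 sync(0): ref=17.0000 raw=[17.0000 25.5000 21.2500 13.6000]
After op 5 tick(1): ref=18.0000 raw=[18.2000 27.0000 22.5000 14.4000]
After op 6 tick(7): ref=25.0000 raw=[26.6000 37.5000 31.2500 20.0000]
Wrap final raw readings (mod 100): 26.6000 mod 100 = 26.6000; 37.5000 mod 100 = 37.5000; 31.2500 mod 100 = 31.2500; 20.0000 mod 100 = 20.0000

Answer: 26.6000 37.5000 31.2500 20.0000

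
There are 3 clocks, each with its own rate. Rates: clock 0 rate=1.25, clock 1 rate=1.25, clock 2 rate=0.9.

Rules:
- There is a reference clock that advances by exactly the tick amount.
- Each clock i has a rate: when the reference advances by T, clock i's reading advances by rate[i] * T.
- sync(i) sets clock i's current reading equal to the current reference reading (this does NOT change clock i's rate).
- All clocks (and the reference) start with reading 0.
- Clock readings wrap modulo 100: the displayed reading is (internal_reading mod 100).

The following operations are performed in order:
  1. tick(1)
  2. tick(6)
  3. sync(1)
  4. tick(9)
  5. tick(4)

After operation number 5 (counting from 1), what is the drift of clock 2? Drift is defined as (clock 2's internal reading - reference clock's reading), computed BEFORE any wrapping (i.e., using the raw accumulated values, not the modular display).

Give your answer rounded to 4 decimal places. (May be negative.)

After op 1 tick(1): ref=1.0000 raw=[1.2500 1.2500 0.9000]
After op 2 tick(6): ref=7.0000 raw=[8.7500 8.7500 6.3000]
After op 3 sync(1): ref=7.0000 raw=[8.7500 7.0000 6.3000]
After op 4 tick(9): ref=16.0000 raw=[20.0000 18.2500 14.4000]
After op 5 tick(4): ref=20.0000 raw=[25.0000 23.2500 18.0000]
Drift of clock 2 after op 5: 18.0000 - 20.0000 = -2.0000

Answer: -2.0000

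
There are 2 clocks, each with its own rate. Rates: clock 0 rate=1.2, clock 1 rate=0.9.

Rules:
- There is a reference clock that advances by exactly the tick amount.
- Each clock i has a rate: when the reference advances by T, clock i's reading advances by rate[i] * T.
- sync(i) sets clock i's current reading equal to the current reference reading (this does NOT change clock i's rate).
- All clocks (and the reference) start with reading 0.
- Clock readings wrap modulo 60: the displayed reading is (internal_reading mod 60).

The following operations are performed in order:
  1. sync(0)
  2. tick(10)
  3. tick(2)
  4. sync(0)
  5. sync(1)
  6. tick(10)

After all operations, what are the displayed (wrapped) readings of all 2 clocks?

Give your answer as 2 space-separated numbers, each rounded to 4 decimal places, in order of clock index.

After op 1 sync(0): ref=0.0000 raw=[0.0000 0.0000]
After op 2 tick(10): ref=10.0000 raw=[12.0000 9.0000]
After op 3 tick(2): ref=12.0000 raw=[14.4000 10.8000]
After op 4 sync(0): ref=12.0000 raw=[12.0000 10.8000]
After op 5 sync(1): ref=12.0000 raw=[12.0000 12.0000]
After op 6 tick(10): ref=22.0000 raw=[24.0000 21.0000]
Wrap final raw readings (mod 60): 24.0000 mod 60 = 24.0000; 21.0000 mod 60 = 21.0000

Answer: 24.0000 21.0000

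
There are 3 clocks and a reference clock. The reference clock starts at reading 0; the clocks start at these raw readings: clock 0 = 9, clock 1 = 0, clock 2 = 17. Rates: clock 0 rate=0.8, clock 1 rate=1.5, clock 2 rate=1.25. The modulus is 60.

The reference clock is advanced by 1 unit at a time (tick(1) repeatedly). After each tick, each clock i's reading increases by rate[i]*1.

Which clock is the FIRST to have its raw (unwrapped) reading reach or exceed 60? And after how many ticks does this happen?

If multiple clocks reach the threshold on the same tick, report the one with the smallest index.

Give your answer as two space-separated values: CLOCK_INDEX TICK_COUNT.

Answer: 2 35

Derivation:
clock 0: start=9, rate=0.8, needs 60-9 = 51; ticks = ceil(51/0.8) = ceil(63.7500) = 64; reading at tick 64 = 9 + 0.8*64 = 60.2000
clock 1: start=0, rate=1.5, needs 60-0 = 60; ticks = ceil(60/1.5) = ceil(40.0000) = 40; reading at tick 40 = 0 + 1.5*40 = 60.0000
clock 2: start=17, rate=1.25, needs 60-17 = 43; ticks = ceil(43/1.25) = ceil(34.4000) = 35; reading at tick 35 = 17 + 1.25*35 = 60.7500
Minimum tick count = 35; winners = [2]; smallest index = 2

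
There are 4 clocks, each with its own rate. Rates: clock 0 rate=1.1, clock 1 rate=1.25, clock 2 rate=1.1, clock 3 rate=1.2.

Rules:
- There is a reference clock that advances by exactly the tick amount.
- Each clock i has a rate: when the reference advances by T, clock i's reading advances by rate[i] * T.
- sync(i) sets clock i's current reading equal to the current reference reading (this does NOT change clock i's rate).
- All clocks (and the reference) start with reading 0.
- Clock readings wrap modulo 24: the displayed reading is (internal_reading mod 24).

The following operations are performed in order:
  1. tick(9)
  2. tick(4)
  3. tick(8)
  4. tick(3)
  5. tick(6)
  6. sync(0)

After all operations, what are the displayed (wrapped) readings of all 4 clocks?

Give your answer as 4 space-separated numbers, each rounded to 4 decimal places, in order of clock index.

Answer: 6.0000 13.5000 9.0000 12.0000

Derivation:
After op 1 tick(9): ref=9.0000 raw=[9.9000 11.2500 9.9000 10.8000]
After op 2 tick(4): ref=13.0000 raw=[14.3000 16.2500 14.3000 15.6000]
After op 3 tick(8): ref=21.0000 raw=[23.1000 26.2500 23.1000 25.2000]
After op 4 tick(3): ref=24.0000 raw=[26.4000 30.0000 26.4000 28.8000]
After op 5 tick(6): ref=30.0000 raw=[33.0000 37.5000 33.0000 36.0000]
After op 6 sync(0): ref=30.0000 raw=[30.0000 37.5000 33.0000 36.0000]
Wrap final raw readings (mod 24): 30.0000 mod 24 = 6.0000; 37.5000 mod 24 = 13.5000; 33.0000 mod 24 = 9.0000; 36.0000 mod 24 = 12.0000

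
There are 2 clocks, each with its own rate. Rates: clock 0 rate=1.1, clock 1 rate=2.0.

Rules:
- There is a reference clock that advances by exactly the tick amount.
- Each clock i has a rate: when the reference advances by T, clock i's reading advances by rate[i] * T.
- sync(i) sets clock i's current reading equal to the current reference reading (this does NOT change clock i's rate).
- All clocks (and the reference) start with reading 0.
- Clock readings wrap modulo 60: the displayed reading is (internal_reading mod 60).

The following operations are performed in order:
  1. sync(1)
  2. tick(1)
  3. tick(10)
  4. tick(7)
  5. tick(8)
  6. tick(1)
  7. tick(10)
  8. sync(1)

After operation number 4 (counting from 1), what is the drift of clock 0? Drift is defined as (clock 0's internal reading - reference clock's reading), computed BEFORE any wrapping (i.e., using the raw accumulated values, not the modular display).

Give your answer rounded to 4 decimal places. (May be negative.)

After op 1 sync(1): ref=0.0000 raw=[0.0000 0.0000]
After op 2 tick(1): ref=1.0000 raw=[1.1000 2.0000]
After op 3 tick(10): ref=11.0000 raw=[12.1000 22.0000]
After op 4 tick(7): ref=18.0000 raw=[19.8000 36.0000]
Drift of clock 0 after op 4: 19.8000 - 18.0000 = 1.8000

Answer: 1.8000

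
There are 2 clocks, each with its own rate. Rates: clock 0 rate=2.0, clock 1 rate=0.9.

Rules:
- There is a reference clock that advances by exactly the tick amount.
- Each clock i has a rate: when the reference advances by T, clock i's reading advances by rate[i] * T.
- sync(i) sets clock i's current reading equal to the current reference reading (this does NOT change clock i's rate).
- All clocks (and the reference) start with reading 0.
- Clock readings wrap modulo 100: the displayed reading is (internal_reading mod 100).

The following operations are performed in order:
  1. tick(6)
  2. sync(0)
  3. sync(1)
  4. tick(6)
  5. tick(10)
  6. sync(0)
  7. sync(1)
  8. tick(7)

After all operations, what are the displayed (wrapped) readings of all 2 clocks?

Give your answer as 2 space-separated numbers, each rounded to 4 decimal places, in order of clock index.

After op 1 tick(6): ref=6.0000 raw=[12.0000 5.4000]
After op 2 sync(0): ref=6.0000 raw=[6.0000 5.4000]
After op 3 sync(1): ref=6.0000 raw=[6.0000 6.0000]
After op 4 tick(6): ref=12.0000 raw=[18.0000 11.4000]
After op 5 tick(10): ref=22.0000 raw=[38.0000 20.4000]
After op 6 sync(0): ref=22.0000 raw=[22.0000 20.4000]
After op 7 sync(1): ref=22.0000 raw=[22.0000 22.0000]
After op 8 tick(7): ref=29.0000 raw=[36.0000 28.3000]
Wrap final raw readings (mod 100): 36.0000 mod 100 = 36.0000; 28.3000 mod 100 = 28.3000

Answer: 36.0000 28.3000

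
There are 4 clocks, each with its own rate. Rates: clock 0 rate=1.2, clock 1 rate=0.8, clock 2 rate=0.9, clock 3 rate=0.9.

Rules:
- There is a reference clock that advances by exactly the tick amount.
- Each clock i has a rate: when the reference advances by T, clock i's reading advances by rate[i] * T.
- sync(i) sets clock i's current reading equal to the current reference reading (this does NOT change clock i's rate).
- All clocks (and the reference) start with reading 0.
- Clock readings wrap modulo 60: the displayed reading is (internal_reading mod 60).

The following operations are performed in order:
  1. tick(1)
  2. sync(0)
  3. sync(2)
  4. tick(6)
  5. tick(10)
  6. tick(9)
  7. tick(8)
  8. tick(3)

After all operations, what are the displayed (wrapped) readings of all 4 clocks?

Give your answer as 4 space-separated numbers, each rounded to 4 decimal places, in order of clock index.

Answer: 44.2000 29.6000 33.4000 33.3000

Derivation:
After op 1 tick(1): ref=1.0000 raw=[1.2000 0.8000 0.9000 0.9000]
After op 2 sync(0): ref=1.0000 raw=[1.0000 0.8000 0.9000 0.9000]
After op 3 sync(2): ref=1.0000 raw=[1.0000 0.8000 1.0000 0.9000]
After op 4 tick(6): ref=7.0000 raw=[8.2000 5.6000 6.4000 6.3000]
After op 5 tick(10): ref=17.0000 raw=[20.2000 13.6000 15.4000 15.3000]
After op 6 tick(9): ref=26.0000 raw=[31.0000 20.8000 23.5000 23.4000]
After op 7 tick(8): ref=34.0000 raw=[40.6000 27.2000 30.7000 30.6000]
After op 8 tick(3): ref=37.0000 raw=[44.2000 29.6000 33.4000 33.3000]
Wrap final raw readings (mod 60): 44.2000 mod 60 = 44.2000; 29.6000 mod 60 = 29.6000; 33.4000 mod 60 = 33.4000; 33.3000 mod 60 = 33.3000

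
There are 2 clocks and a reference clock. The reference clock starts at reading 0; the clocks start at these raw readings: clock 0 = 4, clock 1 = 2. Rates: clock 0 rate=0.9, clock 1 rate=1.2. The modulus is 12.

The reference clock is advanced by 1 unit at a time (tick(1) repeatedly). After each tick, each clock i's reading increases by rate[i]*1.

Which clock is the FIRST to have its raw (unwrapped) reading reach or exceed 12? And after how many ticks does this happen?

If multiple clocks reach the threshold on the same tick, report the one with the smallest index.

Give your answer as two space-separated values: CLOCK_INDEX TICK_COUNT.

Answer: 0 9

Derivation:
clock 0: start=4, rate=0.9, needs 12-4 = 8; ticks = ceil(8/0.9) = ceil(8.8889) = 9; reading at tick 9 = 4 + 0.9*9 = 12.1000
clock 1: start=2, rate=1.2, needs 12-2 = 10; ticks = ceil(10/1.2) = ceil(8.3333) = 9; reading at tick 9 = 2 + 1.2*9 = 12.8000
Minimum tick count = 9; winners = [0, 1]; smallest index = 0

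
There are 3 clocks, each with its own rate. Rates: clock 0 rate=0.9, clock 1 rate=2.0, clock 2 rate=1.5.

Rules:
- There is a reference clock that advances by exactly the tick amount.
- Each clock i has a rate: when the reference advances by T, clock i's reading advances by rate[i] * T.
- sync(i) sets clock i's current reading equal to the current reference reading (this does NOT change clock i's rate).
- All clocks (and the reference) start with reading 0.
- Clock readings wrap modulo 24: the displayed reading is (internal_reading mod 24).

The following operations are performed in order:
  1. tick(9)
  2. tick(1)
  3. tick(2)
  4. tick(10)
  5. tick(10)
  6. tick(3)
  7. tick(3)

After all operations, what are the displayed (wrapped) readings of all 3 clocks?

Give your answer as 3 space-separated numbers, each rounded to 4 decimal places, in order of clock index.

After op 1 tick(9): ref=9.0000 raw=[8.1000 18.0000 13.5000]
After op 2 tick(1): ref=10.0000 raw=[9.0000 20.0000 15.0000]
After op 3 tick(2): ref=12.0000 raw=[10.8000 24.0000 18.0000]
After op 4 tick(10): ref=22.0000 raw=[19.8000 44.0000 33.0000]
After op 5 tick(10): ref=32.0000 raw=[28.8000 64.0000 48.0000]
After op 6 tick(3): ref=35.0000 raw=[31.5000 70.0000 52.5000]
After op 7 tick(3): ref=38.0000 raw=[34.2000 76.0000 57.0000]
Wrap final raw readings (mod 24): 34.2000 mod 24 = 10.2000; 76.0000 mod 24 = 4.0000; 57.0000 mod 24 = 9.0000

Answer: 10.2000 4.0000 9.0000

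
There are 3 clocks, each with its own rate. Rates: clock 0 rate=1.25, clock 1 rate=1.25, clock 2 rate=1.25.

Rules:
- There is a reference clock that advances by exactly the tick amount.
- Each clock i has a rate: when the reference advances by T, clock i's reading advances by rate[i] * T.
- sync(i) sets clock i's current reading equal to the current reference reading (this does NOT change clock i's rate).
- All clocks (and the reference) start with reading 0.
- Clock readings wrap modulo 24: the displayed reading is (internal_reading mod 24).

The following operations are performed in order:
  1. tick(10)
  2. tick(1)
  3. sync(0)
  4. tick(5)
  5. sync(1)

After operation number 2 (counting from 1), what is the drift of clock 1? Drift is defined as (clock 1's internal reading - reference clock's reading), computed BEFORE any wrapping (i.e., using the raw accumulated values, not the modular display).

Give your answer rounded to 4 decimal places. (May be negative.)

Answer: 2.7500

Derivation:
After op 1 tick(10): ref=10.0000 raw=[12.5000 12.5000 12.5000]
After op 2 tick(1): ref=11.0000 raw=[13.7500 13.7500 13.7500]
Drift of clock 1 after op 2: 13.7500 - 11.0000 = 2.7500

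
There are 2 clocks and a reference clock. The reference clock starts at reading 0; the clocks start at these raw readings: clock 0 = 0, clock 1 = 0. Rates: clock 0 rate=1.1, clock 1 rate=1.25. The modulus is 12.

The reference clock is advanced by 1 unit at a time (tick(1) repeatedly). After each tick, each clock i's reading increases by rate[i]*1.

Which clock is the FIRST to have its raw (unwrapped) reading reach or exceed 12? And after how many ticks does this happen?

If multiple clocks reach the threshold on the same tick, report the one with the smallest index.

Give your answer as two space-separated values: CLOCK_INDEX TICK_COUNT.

Answer: 1 10

Derivation:
clock 0: start=0, rate=1.1, needs 12-0 = 12; ticks = ceil(12/1.1) = ceil(10.9091) = 11; reading at tick 11 = 0 + 1.1*11 = 12.1000
clock 1: start=0, rate=1.25, needs 12-0 = 12; ticks = ceil(12/1.25) = ceil(9.6000) = 10; reading at tick 10 = 0 + 1.25*10 = 12.5000
Minimum tick count = 10; winners = [1]; smallest index = 1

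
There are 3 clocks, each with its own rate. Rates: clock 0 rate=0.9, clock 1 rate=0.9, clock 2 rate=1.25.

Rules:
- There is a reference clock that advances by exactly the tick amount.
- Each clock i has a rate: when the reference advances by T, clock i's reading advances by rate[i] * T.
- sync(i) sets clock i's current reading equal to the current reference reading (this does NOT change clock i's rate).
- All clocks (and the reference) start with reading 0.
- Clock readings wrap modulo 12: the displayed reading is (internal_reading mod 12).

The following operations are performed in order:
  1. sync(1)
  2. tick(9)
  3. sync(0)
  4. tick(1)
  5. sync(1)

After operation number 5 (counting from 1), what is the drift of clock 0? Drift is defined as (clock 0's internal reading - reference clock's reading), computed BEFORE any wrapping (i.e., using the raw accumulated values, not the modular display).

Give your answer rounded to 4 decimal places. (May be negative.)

After op 1 sync(1): ref=0.0000 raw=[0.0000 0.0000 0.0000]
After op 2 tick(9): ref=9.0000 raw=[8.1000 8.1000 11.2500]
After op 3 sync(0): ref=9.0000 raw=[9.0000 8.1000 11.2500]
After op 4 tick(1): ref=10.0000 raw=[9.9000 9.0000 12.5000]
After op 5 sync(1): ref=10.0000 raw=[9.9000 10.0000 12.5000]
Drift of clock 0 after op 5: 9.9000 - 10.0000 = -0.1000

Answer: -0.1000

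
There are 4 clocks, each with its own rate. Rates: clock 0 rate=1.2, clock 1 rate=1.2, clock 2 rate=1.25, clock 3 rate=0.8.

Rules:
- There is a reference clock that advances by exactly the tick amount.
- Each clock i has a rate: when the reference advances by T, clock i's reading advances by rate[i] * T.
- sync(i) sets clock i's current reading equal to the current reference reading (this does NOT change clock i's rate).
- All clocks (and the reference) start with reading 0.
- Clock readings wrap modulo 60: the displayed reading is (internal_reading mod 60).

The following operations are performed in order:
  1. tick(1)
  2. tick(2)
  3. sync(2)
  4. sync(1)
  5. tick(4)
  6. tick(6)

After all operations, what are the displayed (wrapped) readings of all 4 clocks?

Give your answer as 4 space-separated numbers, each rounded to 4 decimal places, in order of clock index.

After op 1 tick(1): ref=1.0000 raw=[1.2000 1.2000 1.2500 0.8000]
After op 2 tick(2): ref=3.0000 raw=[3.6000 3.6000 3.7500 2.4000]
After op 3 sync(2): ref=3.0000 raw=[3.6000 3.6000 3.0000 2.4000]
After op 4 sync(1): ref=3.0000 raw=[3.6000 3.0000 3.0000 2.4000]
After op 5 tick(4): ref=7.0000 raw=[8.4000 7.8000 8.0000 5.6000]
After op 6 tick(6): ref=13.0000 raw=[15.6000 15.0000 15.5000 10.4000]
Wrap final raw readings (mod 60): 15.6000 mod 60 = 15.6000; 15.0000 mod 60 = 15.0000; 15.5000 mod 60 = 15.5000; 10.4000 mod 60 = 10.4000

Answer: 15.6000 15.0000 15.5000 10.4000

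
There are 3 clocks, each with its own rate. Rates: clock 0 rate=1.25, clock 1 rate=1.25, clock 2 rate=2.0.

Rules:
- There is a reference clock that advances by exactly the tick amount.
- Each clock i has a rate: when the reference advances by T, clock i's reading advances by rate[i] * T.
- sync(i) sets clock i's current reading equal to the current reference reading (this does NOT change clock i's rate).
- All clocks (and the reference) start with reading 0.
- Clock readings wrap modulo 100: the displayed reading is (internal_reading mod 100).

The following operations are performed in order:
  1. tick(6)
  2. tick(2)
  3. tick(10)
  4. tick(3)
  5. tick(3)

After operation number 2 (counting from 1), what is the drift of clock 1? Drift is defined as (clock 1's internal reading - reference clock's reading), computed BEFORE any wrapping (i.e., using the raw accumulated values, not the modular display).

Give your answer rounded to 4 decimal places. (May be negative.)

After op 1 tick(6): ref=6.0000 raw=[7.5000 7.5000 12.0000]
After op 2 tick(2): ref=8.0000 raw=[10.0000 10.0000 16.0000]
Drift of clock 1 after op 2: 10.0000 - 8.0000 = 2.0000

Answer: 2.0000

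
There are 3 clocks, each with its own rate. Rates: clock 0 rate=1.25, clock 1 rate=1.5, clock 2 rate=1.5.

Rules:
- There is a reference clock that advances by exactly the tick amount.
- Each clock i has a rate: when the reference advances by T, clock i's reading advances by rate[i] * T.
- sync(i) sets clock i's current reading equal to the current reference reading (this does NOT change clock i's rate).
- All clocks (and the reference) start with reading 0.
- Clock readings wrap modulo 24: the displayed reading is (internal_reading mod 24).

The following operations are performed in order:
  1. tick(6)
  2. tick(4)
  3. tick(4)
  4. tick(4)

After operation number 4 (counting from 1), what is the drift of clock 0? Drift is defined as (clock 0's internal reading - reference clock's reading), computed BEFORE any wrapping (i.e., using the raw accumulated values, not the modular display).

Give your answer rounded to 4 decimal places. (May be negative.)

After op 1 tick(6): ref=6.0000 raw=[7.5000 9.0000 9.0000]
After op 2 tick(4): ref=10.0000 raw=[12.5000 15.0000 15.0000]
After op 3 tick(4): ref=14.0000 raw=[17.5000 21.0000 21.0000]
After op 4 tick(4): ref=18.0000 raw=[22.5000 27.0000 27.0000]
Drift of clock 0 after op 4: 22.5000 - 18.0000 = 4.5000

Answer: 4.5000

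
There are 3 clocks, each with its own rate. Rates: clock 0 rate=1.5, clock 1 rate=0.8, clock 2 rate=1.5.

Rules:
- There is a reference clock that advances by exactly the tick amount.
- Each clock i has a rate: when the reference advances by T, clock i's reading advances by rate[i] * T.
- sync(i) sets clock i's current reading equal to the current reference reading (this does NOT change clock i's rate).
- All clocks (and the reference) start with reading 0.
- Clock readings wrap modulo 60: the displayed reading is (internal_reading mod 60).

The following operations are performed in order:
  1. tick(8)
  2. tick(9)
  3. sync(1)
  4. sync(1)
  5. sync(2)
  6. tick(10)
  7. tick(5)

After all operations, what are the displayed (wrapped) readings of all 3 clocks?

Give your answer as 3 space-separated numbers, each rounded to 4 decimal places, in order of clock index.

Answer: 48.0000 29.0000 39.5000

Derivation:
After op 1 tick(8): ref=8.0000 raw=[12.0000 6.4000 12.0000]
After op 2 tick(9): ref=17.0000 raw=[25.5000 13.6000 25.5000]
After op 3 sync(1): ref=17.0000 raw=[25.5000 17.0000 25.5000]
After op 4 sync(1): ref=17.0000 raw=[25.5000 17.0000 25.5000]
After op 5 sync(2): ref=17.0000 raw=[25.5000 17.0000 17.0000]
After op 6 tick(10): ref=27.0000 raw=[40.5000 25.0000 32.0000]
After op 7 tick(5): ref=32.0000 raw=[48.0000 29.0000 39.5000]
Wrap final raw readings (mod 60): 48.0000 mod 60 = 48.0000; 29.0000 mod 60 = 29.0000; 39.5000 mod 60 = 39.5000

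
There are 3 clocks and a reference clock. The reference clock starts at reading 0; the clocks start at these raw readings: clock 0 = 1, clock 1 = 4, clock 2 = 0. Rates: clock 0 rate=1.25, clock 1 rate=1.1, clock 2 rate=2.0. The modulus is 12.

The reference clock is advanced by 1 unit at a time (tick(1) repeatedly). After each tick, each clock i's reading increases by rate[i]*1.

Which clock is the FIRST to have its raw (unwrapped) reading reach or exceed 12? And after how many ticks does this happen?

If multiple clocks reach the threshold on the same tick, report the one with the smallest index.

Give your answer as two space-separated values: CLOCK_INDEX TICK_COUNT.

Answer: 2 6

Derivation:
clock 0: start=1, rate=1.25, needs 12-1 = 11; ticks = ceil(11/1.25) = ceil(8.8000) = 9; reading at tick 9 = 1 + 1.25*9 = 12.2500
clock 1: start=4, rate=1.1, needs 12-4 = 8; ticks = ceil(8/1.1) = ceil(7.2727) = 8; reading at tick 8 = 4 + 1.1*8 = 12.8000
clock 2: start=0, rate=2.0, needs 12-0 = 12; ticks = ceil(12/2.0) = ceil(6.0000) = 6; reading at tick 6 = 0 + 2.0*6 = 12.0000
Minimum tick count = 6; winners = [2]; smallest index = 2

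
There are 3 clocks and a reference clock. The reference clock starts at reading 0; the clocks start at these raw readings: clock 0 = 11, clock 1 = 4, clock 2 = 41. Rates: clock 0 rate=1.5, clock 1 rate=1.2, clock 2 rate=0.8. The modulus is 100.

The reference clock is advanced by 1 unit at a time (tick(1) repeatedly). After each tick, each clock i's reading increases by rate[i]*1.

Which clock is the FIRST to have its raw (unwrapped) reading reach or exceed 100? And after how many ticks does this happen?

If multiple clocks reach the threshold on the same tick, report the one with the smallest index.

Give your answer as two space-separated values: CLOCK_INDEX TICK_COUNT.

Answer: 0 60

Derivation:
clock 0: start=11, rate=1.5, needs 100-11 = 89; ticks = ceil(89/1.5) = ceil(59.3333) = 60; reading at tick 60 = 11 + 1.5*60 = 101.0000
clock 1: start=4, rate=1.2, needs 100-4 = 96; ticks = ceil(96/1.2) = ceil(80.0000) = 80; reading at tick 80 = 4 + 1.2*80 = 100.0000
clock 2: start=41, rate=0.8, needs 100-41 = 59; ticks = ceil(59/0.8) = ceil(73.7500) = 74; reading at tick 74 = 41 + 0.8*74 = 100.2000
Minimum tick count = 60; winners = [0]; smallest index = 0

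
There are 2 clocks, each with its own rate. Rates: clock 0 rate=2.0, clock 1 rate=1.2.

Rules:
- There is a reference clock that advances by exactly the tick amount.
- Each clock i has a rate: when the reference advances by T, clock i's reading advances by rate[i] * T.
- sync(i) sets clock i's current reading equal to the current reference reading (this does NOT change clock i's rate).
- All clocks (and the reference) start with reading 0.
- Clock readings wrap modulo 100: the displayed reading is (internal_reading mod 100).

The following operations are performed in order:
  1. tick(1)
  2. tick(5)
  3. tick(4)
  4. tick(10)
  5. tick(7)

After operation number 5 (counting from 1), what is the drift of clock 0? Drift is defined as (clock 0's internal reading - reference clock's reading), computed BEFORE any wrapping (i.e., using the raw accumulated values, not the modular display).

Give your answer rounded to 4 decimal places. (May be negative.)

Answer: 27.0000

Derivation:
After op 1 tick(1): ref=1.0000 raw=[2.0000 1.2000]
After op 2 tick(5): ref=6.0000 raw=[12.0000 7.2000]
After op 3 tick(4): ref=10.0000 raw=[20.0000 12.0000]
After op 4 tick(10): ref=20.0000 raw=[40.0000 24.0000]
After op 5 tick(7): ref=27.0000 raw=[54.0000 32.4000]
Drift of clock 0 after op 5: 54.0000 - 27.0000 = 27.0000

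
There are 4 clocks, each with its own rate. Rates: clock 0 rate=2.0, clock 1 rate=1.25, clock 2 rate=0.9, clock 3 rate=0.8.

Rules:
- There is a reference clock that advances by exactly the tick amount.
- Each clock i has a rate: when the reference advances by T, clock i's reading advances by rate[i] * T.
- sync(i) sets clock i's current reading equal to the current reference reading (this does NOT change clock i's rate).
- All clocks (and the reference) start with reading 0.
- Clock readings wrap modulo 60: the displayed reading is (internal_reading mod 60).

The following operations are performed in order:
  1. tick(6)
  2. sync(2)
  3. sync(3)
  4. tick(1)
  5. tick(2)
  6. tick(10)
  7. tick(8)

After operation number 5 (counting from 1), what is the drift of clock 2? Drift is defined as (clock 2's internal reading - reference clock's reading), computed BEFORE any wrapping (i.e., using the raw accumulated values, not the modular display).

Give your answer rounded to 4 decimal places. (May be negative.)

Answer: -0.3000

Derivation:
After op 1 tick(6): ref=6.0000 raw=[12.0000 7.5000 5.4000 4.8000]
After op 2 sync(2): ref=6.0000 raw=[12.0000 7.5000 6.0000 4.8000]
After op 3 sync(3): ref=6.0000 raw=[12.0000 7.5000 6.0000 6.0000]
After op 4 tick(1): ref=7.0000 raw=[14.0000 8.7500 6.9000 6.8000]
After op 5 tick(2): ref=9.0000 raw=[18.0000 11.2500 8.7000 8.4000]
Drift of clock 2 after op 5: 8.7000 - 9.0000 = -0.3000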